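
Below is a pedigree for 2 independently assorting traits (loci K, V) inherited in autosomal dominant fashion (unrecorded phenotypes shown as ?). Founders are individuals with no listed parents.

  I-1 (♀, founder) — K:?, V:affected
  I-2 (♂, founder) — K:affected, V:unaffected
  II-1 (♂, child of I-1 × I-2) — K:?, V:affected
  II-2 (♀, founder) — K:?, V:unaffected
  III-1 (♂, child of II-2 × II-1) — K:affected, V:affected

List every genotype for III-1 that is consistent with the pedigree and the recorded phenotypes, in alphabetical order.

K/I-1 ? ·: kk|Kk|KK
K/I-2 aff ·: Kk|KK
K/II-1 ? I-1×I-2: kk|Kk|KK
K/II-2 ? ·: kk|Kk|KK
K/III-1 aff II-2×II-1: Kk|KK
⇒ K over [I-1,I-2,II-1,II-2,III-1]: 45 consistent
V/I-1 aff ·: Vv|VV
V/I-2 un ·: vv
V/II-1 aff I-1×I-2: Vv
V/II-2 un ·: vv
V/III-1 aff II-2×II-1: Vv
⇒ V over [I-1,I-2,II-1,II-2,III-1]: 2 consistent

III-1 ∈ {KK Vv, Kk Vv}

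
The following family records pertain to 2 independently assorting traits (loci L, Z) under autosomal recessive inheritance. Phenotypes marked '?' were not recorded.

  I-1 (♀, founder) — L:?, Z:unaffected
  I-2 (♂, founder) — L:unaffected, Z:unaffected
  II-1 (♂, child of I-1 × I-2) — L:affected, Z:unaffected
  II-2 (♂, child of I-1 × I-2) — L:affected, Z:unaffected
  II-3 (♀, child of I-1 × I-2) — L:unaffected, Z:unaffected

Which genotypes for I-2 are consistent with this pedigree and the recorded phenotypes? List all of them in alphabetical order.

L/I-1 ? ·: Ll|ll
L/I-2 un ·: Ll
L/II-1 aff I-1×I-2: ll
L/II-2 aff I-1×I-2: ll
L/II-3 un I-1×I-2: LL|Ll
⇒ L over [I-1,I-2,II-1,II-2,II-3]: 3 consistent
Z/I-1 un ·: ZZ|Zz
Z/I-2 un ·: ZZ|Zz
Z/II-1 un I-1×I-2: ZZ|Zz
Z/II-2 un I-1×I-2: ZZ|Zz
Z/II-3 un I-1×I-2: ZZ|Zz
⇒ Z over [I-1,I-2,II-1,II-2,II-3]: 25 consistent

I-2 ∈ {Ll ZZ, Ll Zz}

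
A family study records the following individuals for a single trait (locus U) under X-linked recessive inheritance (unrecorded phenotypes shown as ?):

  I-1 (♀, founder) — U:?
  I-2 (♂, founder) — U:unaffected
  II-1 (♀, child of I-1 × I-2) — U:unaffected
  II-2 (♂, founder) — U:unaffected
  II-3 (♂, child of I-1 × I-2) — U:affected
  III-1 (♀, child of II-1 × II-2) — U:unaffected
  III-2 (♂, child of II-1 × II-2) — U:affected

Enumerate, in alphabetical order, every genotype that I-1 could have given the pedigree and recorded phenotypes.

U/I-1 ? ·: X^UX^u|X^uX^u
U/I-2 un ·: X^UY
U/II-1 un I-1×I-2: X^UX^u
U/II-2 un ·: X^UY
U/II-3 aff I-1×I-2: X^uY
U/III-1 un II-1×II-2: X^UX^U|X^UX^u
U/III-2 aff II-1×II-2: X^uY
⇒ U over [I-1,I-2,II-1,II-2,II-3,III-1,III-2]: 4 consistent

I-1 ∈ {X^UX^u, X^uX^u}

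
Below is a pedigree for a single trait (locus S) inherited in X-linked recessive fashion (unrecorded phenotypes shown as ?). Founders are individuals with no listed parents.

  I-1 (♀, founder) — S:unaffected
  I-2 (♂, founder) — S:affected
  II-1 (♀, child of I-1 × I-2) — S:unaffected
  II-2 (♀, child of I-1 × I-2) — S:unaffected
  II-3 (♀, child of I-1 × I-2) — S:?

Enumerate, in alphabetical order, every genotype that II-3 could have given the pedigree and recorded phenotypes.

S/I-1 un ·: X^SX^S|X^SX^s
S/I-2 aff ·: X^sY
S/II-1 un I-1×I-2: X^SX^s
S/II-2 un I-1×I-2: X^SX^s
S/II-3 ? I-1×I-2: X^SX^s|X^sX^s
⇒ S over [I-1,I-2,II-1,II-2,II-3]: 3 consistent

II-3 ∈ {X^SX^s, X^sX^s}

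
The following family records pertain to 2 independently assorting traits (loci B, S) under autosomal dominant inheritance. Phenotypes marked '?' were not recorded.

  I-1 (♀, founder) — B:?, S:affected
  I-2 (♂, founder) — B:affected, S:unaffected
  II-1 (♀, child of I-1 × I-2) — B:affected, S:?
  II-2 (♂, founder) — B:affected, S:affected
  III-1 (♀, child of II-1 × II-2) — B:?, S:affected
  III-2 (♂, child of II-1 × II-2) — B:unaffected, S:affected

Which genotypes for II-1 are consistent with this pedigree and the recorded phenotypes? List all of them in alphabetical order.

B/I-1 ? ·: bb|Bb|BB
B/I-2 aff ·: Bb|BB
B/II-1 aff I-1×I-2: Bb
B/II-2 aff ·: Bb
B/III-1 ? II-1×II-2: bb|Bb|BB
B/III-2 un II-1×II-2: bb
⇒ B over [I-1,I-2,II-1,II-2,III-1,III-2]: 15 consistent
S/I-1 aff ·: Ss|SS
S/I-2 un ·: ss
S/II-1 ? I-1×I-2: ss|Ss
S/II-2 aff ·: Ss|SS
S/III-1 aff II-1×II-2: Ss|SS
S/III-2 aff II-1×II-2: Ss|SS
⇒ S over [I-1,I-2,II-1,II-2,III-1,III-2]: 18 consistent

II-1 ∈ {Bb Ss, Bb ss}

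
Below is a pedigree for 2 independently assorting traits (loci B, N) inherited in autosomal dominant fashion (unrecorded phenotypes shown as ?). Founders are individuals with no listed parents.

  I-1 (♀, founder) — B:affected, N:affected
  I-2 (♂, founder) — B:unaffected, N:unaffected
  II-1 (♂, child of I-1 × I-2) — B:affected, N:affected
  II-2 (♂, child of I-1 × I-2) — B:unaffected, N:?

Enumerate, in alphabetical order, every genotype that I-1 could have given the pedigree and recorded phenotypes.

I-1 ∈ {Bb NN, Bb Nn}

B/I-1 aff ·: Bb
B/I-2 un ·: bb
B/II-1 aff I-1×I-2: Bb
B/II-2 un I-1×I-2: bb
⇒ B over [I-1,I-2,II-1,II-2]: 1 consistent
N/I-1 aff ·: Nn|NN
N/I-2 un ·: nn
N/II-1 aff I-1×I-2: Nn
N/II-2 ? I-1×I-2: nn|Nn
⇒ N over [I-1,I-2,II-1,II-2]: 3 consistent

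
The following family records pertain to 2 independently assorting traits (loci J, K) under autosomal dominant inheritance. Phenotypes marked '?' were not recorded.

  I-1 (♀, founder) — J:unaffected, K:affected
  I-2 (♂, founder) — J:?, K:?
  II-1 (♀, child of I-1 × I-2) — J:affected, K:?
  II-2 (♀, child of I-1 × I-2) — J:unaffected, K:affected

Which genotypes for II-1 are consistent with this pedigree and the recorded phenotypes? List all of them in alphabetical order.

J/I-1 un ·: jj
J/I-2 ? ·: Jj
J/II-1 aff I-1×I-2: Jj
J/II-2 un I-1×I-2: jj
⇒ J over [I-1,I-2,II-1,II-2]: 1 consistent
K/I-1 aff ·: Kk|KK
K/I-2 ? ·: kk|Kk|KK
K/II-1 ? I-1×I-2: kk|Kk|KK
K/II-2 aff I-1×I-2: Kk|KK
⇒ K over [I-1,I-2,II-1,II-2]: 18 consistent

II-1 ∈ {Jj KK, Jj Kk, Jj kk}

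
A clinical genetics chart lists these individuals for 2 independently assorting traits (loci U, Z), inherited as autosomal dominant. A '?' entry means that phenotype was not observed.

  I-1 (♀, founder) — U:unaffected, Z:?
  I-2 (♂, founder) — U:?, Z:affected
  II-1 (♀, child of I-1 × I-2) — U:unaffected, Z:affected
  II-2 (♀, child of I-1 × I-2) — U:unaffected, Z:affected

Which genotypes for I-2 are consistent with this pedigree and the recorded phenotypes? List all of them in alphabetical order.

U/I-1 un ·: uu
U/I-2 ? ·: uu|Uu
U/II-1 un I-1×I-2: uu
U/II-2 un I-1×I-2: uu
⇒ U over [I-1,I-2,II-1,II-2]: 2 consistent
Z/I-1 ? ·: zz|Zz|ZZ
Z/I-2 aff ·: Zz|ZZ
Z/II-1 aff I-1×I-2: Zz|ZZ
Z/II-2 aff I-1×I-2: Zz|ZZ
⇒ Z over [I-1,I-2,II-1,II-2]: 15 consistent

I-2 ∈ {Uu ZZ, Uu Zz, uu ZZ, uu Zz}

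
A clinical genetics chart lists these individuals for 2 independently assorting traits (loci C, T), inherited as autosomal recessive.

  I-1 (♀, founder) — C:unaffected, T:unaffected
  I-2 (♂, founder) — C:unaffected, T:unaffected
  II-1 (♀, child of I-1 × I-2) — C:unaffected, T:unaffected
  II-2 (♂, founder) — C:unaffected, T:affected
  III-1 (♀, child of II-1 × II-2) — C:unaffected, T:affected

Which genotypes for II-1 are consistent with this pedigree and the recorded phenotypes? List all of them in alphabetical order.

C/I-1 un ·: CC|Cc
C/I-2 un ·: CC|Cc
C/II-1 un I-1×I-2: CC|Cc
C/II-2 un ·: CC|Cc
C/III-1 un II-1×II-2: CC|Cc
⇒ C over [I-1,I-2,II-1,II-2,III-1]: 24 consistent
T/I-1 un ·: TT|Tt
T/I-2 un ·: TT|Tt
T/II-1 un I-1×I-2: Tt
T/II-2 aff ·: tt
T/III-1 aff II-1×II-2: tt
⇒ T over [I-1,I-2,II-1,II-2,III-1]: 3 consistent

II-1 ∈ {CC Tt, Cc Tt}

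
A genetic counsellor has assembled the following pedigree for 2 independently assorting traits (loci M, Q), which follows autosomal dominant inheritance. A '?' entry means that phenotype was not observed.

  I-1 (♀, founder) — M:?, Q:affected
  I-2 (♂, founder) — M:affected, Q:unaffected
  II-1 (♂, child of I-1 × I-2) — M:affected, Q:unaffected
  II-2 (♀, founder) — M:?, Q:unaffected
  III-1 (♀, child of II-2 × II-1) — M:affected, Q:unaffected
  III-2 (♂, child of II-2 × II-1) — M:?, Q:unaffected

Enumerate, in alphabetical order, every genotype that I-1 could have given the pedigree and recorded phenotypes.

I-1 ∈ {MM Qq, Mm Qq, mm Qq}

M/I-1 ? ·: mm|Mm|MM
M/I-2 aff ·: Mm|MM
M/II-1 aff I-1×I-2: Mm|MM
M/II-2 ? ·: mm|Mm|MM
M/III-1 aff II-2×II-1: Mm|MM
M/III-2 ? II-2×II-1: mm|Mm|MM
⇒ M over [I-1,I-2,II-1,II-2,III-1,III-2]: 84 consistent
Q/I-1 aff ·: Qq
Q/I-2 un ·: qq
Q/II-1 un I-1×I-2: qq
Q/II-2 un ·: qq
Q/III-1 un II-2×II-1: qq
Q/III-2 un II-2×II-1: qq
⇒ Q over [I-1,I-2,II-1,II-2,III-1,III-2]: 1 consistent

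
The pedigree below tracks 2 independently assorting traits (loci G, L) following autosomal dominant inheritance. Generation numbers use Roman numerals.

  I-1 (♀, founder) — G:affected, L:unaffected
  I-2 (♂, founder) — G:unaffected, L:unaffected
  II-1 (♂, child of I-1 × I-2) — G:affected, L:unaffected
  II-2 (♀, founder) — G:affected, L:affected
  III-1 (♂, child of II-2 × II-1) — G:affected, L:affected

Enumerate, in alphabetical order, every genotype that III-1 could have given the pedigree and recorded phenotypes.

III-1 ∈ {GG Ll, Gg Ll}

G/I-1 aff ·: Gg|GG
G/I-2 un ·: gg
G/II-1 aff I-1×I-2: Gg
G/II-2 aff ·: Gg|GG
G/III-1 aff II-2×II-1: Gg|GG
⇒ G over [I-1,I-2,II-1,II-2,III-1]: 8 consistent
L/I-1 un ·: ll
L/I-2 un ·: ll
L/II-1 un I-1×I-2: ll
L/II-2 aff ·: Ll|LL
L/III-1 aff II-2×II-1: Ll
⇒ L over [I-1,I-2,II-1,II-2,III-1]: 2 consistent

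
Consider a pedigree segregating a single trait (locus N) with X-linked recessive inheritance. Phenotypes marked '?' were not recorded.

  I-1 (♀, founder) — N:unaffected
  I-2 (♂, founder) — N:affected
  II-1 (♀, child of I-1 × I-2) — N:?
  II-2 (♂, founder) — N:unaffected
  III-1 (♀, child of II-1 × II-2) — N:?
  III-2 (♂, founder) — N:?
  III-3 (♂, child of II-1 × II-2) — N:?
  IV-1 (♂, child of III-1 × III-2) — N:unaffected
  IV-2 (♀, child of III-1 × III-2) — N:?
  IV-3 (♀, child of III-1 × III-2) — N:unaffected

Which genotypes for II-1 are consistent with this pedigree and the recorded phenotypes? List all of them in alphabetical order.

N/I-1 un ·: X^NX^N|X^NX^n
N/I-2 aff ·: X^nY
N/II-1 ? I-1×I-2: X^NX^n|X^nX^n
N/II-2 un ·: X^NY
N/III-1 ? II-1×II-2: X^NX^N|X^NX^n
N/III-2 ? ·: X^NY|X^nY
N/III-3 ? II-1×II-2: X^NY|X^nY
N/IV-1 un III-1×III-2: X^NY
N/IV-2 ? III-1×III-2: X^NX^N|X^NX^n|X^nX^n
N/IV-3 un III-1×III-2: X^NX^N|X^NX^n
⇒ N over [I-1,I-2,II-1,II-2,III-1,III-2,III-3,IV-1,IV-2,IV-3]: 38 consistent

II-1 ∈ {X^NX^n, X^nX^n}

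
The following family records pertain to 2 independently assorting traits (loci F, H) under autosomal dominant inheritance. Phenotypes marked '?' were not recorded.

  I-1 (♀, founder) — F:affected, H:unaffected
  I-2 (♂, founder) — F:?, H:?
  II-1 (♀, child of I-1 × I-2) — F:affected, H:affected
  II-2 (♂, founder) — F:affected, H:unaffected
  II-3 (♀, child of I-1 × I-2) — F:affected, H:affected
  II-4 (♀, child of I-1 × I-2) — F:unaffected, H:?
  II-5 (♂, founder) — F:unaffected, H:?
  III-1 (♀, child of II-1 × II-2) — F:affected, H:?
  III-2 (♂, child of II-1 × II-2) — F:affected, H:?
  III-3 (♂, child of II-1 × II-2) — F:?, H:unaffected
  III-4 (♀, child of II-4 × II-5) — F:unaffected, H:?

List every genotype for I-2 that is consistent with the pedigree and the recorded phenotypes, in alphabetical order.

F/I-1 aff ·: Ff
F/I-2 ? ·: ff|Ff
F/II-1 aff I-1×I-2: Ff|FF
F/II-2 aff ·: Ff|FF
F/II-3 aff I-1×I-2: Ff|FF
F/II-4 un I-1×I-2: ff
F/II-5 un ·: ff
F/III-1 aff II-1×II-2: Ff|FF
F/III-2 aff II-1×II-2: Ff|FF
F/III-3 ? II-1×II-2: ff|Ff|FF
F/III-4 un II-4×II-5: ff
⇒ F over [I-1,I-2,II-1,II-2,II-3,II-4,II-5,III-1,III-2,III-3,III-4]: 78 consistent
H/I-1 un ·: hh
H/I-2 ? ·: Hh|HH
H/II-1 aff I-1×I-2: Hh
H/II-2 un ·: hh
H/II-3 aff I-1×I-2: Hh
H/II-4 ? I-1×I-2: hh|Hh
H/II-5 ? ·: hh|Hh|HH
H/III-1 ? II-1×II-2: hh|Hh
H/III-2 ? II-1×II-2: hh|Hh
H/III-3 un II-1×II-2: hh
H/III-4 ? II-4×II-5: hh|Hh|HH
⇒ H over [I-1,I-2,II-1,II-2,II-3,II-4,II-5,III-1,III-2,III-3,III-4]: 72 consistent

I-2 ∈ {Ff HH, Ff Hh, ff HH, ff Hh}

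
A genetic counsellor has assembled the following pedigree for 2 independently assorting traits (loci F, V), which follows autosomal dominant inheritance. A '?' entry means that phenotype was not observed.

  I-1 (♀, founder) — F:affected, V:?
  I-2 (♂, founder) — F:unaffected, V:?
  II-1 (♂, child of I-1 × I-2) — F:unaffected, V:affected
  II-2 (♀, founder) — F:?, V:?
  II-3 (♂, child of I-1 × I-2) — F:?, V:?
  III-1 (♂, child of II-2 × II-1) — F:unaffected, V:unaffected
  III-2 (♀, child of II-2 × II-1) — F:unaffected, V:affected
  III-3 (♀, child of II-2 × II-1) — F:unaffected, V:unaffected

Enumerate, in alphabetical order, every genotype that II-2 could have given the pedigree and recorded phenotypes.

F/I-1 aff ·: Ff
F/I-2 un ·: ff
F/II-1 un I-1×I-2: ff
F/II-2 ? ·: ff|Ff
F/II-3 ? I-1×I-2: ff|Ff
F/III-1 un II-2×II-1: ff
F/III-2 un II-2×II-1: ff
F/III-3 un II-2×II-1: ff
⇒ F over [I-1,I-2,II-1,II-2,II-3,III-1,III-2,III-3]: 4 consistent
V/I-1 ? ·: vv|Vv|VV
V/I-2 ? ·: vv|Vv|VV
V/II-1 aff I-1×I-2: Vv
V/II-2 ? ·: vv|Vv
V/II-3 ? I-1×I-2: vv|Vv|VV
V/III-1 un II-2×II-1: vv
V/III-2 aff II-2×II-1: Vv|VV
V/III-3 un II-2×II-1: vv
⇒ V over [I-1,I-2,II-1,II-2,II-3,III-1,III-2,III-3]: 39 consistent

II-2 ∈ {Ff Vv, Ff vv, ff Vv, ff vv}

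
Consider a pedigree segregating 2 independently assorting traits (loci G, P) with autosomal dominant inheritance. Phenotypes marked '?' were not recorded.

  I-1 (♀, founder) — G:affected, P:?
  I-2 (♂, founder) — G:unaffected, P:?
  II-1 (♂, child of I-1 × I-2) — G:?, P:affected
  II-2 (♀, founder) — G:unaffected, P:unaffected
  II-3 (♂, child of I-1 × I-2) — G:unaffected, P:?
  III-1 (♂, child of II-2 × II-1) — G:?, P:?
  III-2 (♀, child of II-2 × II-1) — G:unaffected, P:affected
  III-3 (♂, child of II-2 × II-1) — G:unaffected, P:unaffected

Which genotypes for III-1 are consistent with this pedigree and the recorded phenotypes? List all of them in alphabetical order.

III-1 ∈ {Gg Pp, Gg pp, gg Pp, gg pp}

G/I-1 aff ·: Gg
G/I-2 un ·: gg
G/II-1 ? I-1×I-2: gg|Gg
G/II-2 un ·: gg
G/II-3 un I-1×I-2: gg
G/III-1 ? II-2×II-1: gg|Gg
G/III-2 un II-2×II-1: gg
G/III-3 un II-2×II-1: gg
⇒ G over [I-1,I-2,II-1,II-2,II-3,III-1,III-2,III-3]: 3 consistent
P/I-1 ? ·: pp|Pp|PP
P/I-2 ? ·: pp|Pp|PP
P/II-1 aff I-1×I-2: Pp
P/II-2 un ·: pp
P/II-3 ? I-1×I-2: pp|Pp|PP
P/III-1 ? II-2×II-1: pp|Pp
P/III-2 aff II-2×II-1: Pp
P/III-3 un II-2×II-1: pp
⇒ P over [I-1,I-2,II-1,II-2,II-3,III-1,III-2,III-3]: 26 consistent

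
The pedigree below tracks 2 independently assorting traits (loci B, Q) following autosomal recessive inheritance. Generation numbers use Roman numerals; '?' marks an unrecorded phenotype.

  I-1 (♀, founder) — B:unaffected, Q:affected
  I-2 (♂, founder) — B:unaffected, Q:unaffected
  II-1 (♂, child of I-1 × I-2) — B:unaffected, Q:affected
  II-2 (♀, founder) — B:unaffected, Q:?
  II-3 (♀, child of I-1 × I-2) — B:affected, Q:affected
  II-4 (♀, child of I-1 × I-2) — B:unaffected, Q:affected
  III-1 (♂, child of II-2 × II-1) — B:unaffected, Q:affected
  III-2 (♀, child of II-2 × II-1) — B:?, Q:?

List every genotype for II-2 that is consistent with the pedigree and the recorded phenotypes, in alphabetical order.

II-2 ∈ {BB Qq, BB qq, Bb Qq, Bb qq}

B/I-1 un ·: Bb
B/I-2 un ·: Bb
B/II-1 un I-1×I-2: BB|Bb
B/II-2 un ·: BB|Bb
B/II-3 aff I-1×I-2: bb
B/II-4 un I-1×I-2: BB|Bb
B/III-1 un II-2×II-1: BB|Bb
B/III-2 ? II-2×II-1: BB|Bb|bb
⇒ B over [I-1,I-2,II-1,II-2,II-3,II-4,III-1,III-2]: 30 consistent
Q/I-1 aff ·: qq
Q/I-2 un ·: Qq
Q/II-1 aff I-1×I-2: qq
Q/II-2 ? ·: Qq|qq
Q/II-3 aff I-1×I-2: qq
Q/II-4 aff I-1×I-2: qq
Q/III-1 aff II-2×II-1: qq
Q/III-2 ? II-2×II-1: Qq|qq
⇒ Q over [I-1,I-2,II-1,II-2,II-3,II-4,III-1,III-2]: 3 consistent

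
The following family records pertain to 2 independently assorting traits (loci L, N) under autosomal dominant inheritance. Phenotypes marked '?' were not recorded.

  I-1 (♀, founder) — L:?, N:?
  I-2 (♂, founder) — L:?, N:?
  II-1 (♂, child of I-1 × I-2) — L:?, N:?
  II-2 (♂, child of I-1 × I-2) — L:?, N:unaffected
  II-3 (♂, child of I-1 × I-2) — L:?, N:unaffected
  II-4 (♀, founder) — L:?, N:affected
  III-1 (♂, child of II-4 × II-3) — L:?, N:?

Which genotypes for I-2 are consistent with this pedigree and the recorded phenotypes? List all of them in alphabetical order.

I-2 ∈ {LL Nn, LL nn, Ll Nn, Ll nn, ll Nn, ll nn}

L/I-1 ? ·: ll|Ll|LL
L/I-2 ? ·: ll|Ll|LL
L/II-1 ? I-1×I-2: ll|Ll|LL
L/II-2 ? I-1×I-2: ll|Ll|LL
L/II-3 ? I-1×I-2: ll|Ll|LL
L/II-4 ? ·: ll|Ll|LL
L/III-1 ? II-4×II-3: ll|Ll|LL
⇒ L over [I-1,I-2,II-1,II-2,II-3,II-4,III-1]: 333 consistent
N/I-1 ? ·: nn|Nn
N/I-2 ? ·: nn|Nn
N/II-1 ? I-1×I-2: nn|Nn|NN
N/II-2 un I-1×I-2: nn
N/II-3 un I-1×I-2: nn
N/II-4 aff ·: Nn|NN
N/III-1 ? II-4×II-3: nn|Nn
⇒ N over [I-1,I-2,II-1,II-2,II-3,II-4,III-1]: 24 consistent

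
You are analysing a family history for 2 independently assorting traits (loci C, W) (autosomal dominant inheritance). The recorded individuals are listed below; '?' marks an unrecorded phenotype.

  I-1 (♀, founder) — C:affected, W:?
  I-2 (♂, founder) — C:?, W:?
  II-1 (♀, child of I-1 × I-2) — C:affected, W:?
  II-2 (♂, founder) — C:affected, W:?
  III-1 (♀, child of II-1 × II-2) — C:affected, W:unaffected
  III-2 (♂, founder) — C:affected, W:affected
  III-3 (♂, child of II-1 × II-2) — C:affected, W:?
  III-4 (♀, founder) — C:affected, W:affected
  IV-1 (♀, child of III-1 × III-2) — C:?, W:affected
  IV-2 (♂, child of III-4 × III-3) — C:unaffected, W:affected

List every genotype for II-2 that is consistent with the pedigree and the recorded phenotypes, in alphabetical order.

II-2 ∈ {CC Ww, CC ww, Cc Ww, Cc ww}

C/I-1 aff ·: Cc|CC
C/I-2 ? ·: cc|Cc|CC
C/II-1 aff I-1×I-2: Cc|CC
C/II-2 aff ·: Cc|CC
C/III-1 aff II-1×II-2: Cc|CC
C/III-2 aff ·: Cc|CC
C/III-3 aff II-1×II-2: Cc
C/III-4 aff ·: Cc
C/IV-1 ? III-1×III-2: cc|Cc|CC
C/IV-2 un III-4×III-3: cc
⇒ C over [I-1,I-2,II-1,II-2,III-1,III-2,III-3,III-4,IV-1,IV-2]: 112 consistent
W/I-1 ? ·: ww|Ww|WW
W/I-2 ? ·: ww|Ww|WW
W/II-1 ? I-1×I-2: ww|Ww
W/II-2 ? ·: ww|Ww
W/III-1 un II-1×II-2: ww
W/III-2 aff ·: Ww|WW
W/III-3 ? II-1×II-2: ww|Ww|WW
W/III-4 aff ·: Ww|WW
W/IV-1 aff III-1×III-2: Ww
W/IV-2 aff III-4×III-3: Ww|WW
⇒ W over [I-1,I-2,II-1,II-2,III-1,III-2,III-3,III-4,IV-1,IV-2]: 274 consistent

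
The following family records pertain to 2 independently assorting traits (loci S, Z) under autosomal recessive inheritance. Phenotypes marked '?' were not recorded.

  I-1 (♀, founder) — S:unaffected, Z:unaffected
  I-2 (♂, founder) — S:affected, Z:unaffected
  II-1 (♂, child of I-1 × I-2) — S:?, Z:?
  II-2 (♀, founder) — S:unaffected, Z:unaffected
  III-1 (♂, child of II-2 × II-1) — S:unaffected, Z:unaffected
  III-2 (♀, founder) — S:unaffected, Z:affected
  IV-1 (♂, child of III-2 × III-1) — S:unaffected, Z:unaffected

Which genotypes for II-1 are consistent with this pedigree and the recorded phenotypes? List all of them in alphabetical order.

II-1 ∈ {Ss ZZ, Ss Zz, Ss zz, ss ZZ, ss Zz, ss zz}

S/I-1 un ·: SS|Ss
S/I-2 aff ·: ss
S/II-1 ? I-1×I-2: Ss|ss
S/II-2 un ·: SS|Ss
S/III-1 un II-2×II-1: SS|Ss
S/III-2 un ·: SS|Ss
S/IV-1 un III-2×III-1: SS|Ss
⇒ S over [I-1,I-2,II-1,II-2,III-1,III-2,IV-1]: 36 consistent
Z/I-1 un ·: ZZ|Zz
Z/I-2 un ·: ZZ|Zz
Z/II-1 ? I-1×I-2: ZZ|Zz|zz
Z/II-2 un ·: ZZ|Zz
Z/III-1 un II-2×II-1: ZZ|Zz
Z/III-2 aff ·: zz
Z/IV-1 un III-2×III-1: Zz
⇒ Z over [I-1,I-2,II-1,II-2,III-1,III-2,IV-1]: 26 consistent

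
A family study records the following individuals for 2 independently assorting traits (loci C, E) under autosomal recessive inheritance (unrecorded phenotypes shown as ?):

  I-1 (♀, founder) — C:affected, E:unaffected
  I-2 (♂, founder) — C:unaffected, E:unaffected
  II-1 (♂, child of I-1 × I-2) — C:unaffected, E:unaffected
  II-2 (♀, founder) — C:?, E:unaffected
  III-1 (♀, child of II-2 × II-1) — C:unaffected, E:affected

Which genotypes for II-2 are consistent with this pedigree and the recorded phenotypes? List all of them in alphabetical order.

C/I-1 aff ·: cc
C/I-2 un ·: CC|Cc
C/II-1 un I-1×I-2: Cc
C/II-2 ? ·: CC|Cc|cc
C/III-1 un II-2×II-1: CC|Cc
⇒ C over [I-1,I-2,II-1,II-2,III-1]: 10 consistent
E/I-1 un ·: EE|Ee
E/I-2 un ·: EE|Ee
E/II-1 un I-1×I-2: Ee
E/II-2 un ·: Ee
E/III-1 aff II-2×II-1: ee
⇒ E over [I-1,I-2,II-1,II-2,III-1]: 3 consistent

II-2 ∈ {CC Ee, Cc Ee, cc Ee}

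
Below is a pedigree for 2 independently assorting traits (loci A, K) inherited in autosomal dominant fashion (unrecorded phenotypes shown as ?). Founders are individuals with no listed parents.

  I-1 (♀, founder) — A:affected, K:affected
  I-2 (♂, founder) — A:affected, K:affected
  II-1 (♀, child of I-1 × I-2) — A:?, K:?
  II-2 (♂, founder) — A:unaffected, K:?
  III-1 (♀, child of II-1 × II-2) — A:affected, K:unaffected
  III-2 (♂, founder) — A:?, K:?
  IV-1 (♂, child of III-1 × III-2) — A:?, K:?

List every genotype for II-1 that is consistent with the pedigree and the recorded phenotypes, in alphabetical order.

A/I-1 aff ·: Aa|AA
A/I-2 aff ·: Aa|AA
A/II-1 ? I-1×I-2: Aa|AA
A/II-2 un ·: aa
A/III-1 aff II-1×II-2: Aa
A/III-2 ? ·: aa|Aa|AA
A/IV-1 ? III-1×III-2: aa|Aa|AA
⇒ A over [I-1,I-2,II-1,II-2,III-1,III-2,IV-1]: 49 consistent
K/I-1 aff ·: Kk|KK
K/I-2 aff ·: Kk|KK
K/II-1 ? I-1×I-2: kk|Kk
K/II-2 ? ·: kk|Kk
K/III-1 un II-1×II-2: kk
K/III-2 ? ·: kk|Kk|KK
K/IV-1 ? III-1×III-2: kk|Kk
⇒ K over [I-1,I-2,II-1,II-2,III-1,III-2,IV-1]: 32 consistent

II-1 ∈ {AA Kk, AA kk, Aa Kk, Aa kk}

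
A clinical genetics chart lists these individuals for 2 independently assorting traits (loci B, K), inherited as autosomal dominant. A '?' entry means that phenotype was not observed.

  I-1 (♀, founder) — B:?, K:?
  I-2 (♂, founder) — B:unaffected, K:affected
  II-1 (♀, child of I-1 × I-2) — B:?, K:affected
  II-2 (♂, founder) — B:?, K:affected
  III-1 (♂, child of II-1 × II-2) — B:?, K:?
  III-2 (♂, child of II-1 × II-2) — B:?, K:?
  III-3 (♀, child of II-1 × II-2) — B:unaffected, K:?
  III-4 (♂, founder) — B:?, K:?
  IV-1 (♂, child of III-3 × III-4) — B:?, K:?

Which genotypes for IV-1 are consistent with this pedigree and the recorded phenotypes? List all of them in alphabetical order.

B/I-1 ? ·: bb|Bb|BB
B/I-2 un ·: bb
B/II-1 ? I-1×I-2: bb|Bb
B/II-2 ? ·: bb|Bb
B/III-1 ? II-1×II-2: bb|Bb|BB
B/III-2 ? II-1×II-2: bb|Bb|BB
B/III-3 un II-1×II-2: bb
B/III-4 ? ·: bb|Bb|BB
B/IV-1 ? III-3×III-4: bb|Bb
⇒ B over [I-1,I-2,II-1,II-2,III-1,III-2,III-3,III-4,IV-1]: 144 consistent
K/I-1 ? ·: kk|Kk|KK
K/I-2 aff ·: Kk|KK
K/II-1 aff I-1×I-2: Kk|KK
K/II-2 aff ·: Kk|KK
K/III-1 ? II-1×II-2: kk|Kk|KK
K/III-2 ? II-1×II-2: kk|Kk|KK
K/III-3 ? II-1×II-2: kk|Kk|KK
K/III-4 ? ·: kk|Kk|KK
K/IV-1 ? III-3×III-4: kk|Kk|KK
⇒ K over [I-1,I-2,II-1,II-2,III-1,III-2,III-3,III-4,IV-1]: 1087 consistent

IV-1 ∈ {Bb KK, Bb Kk, Bb kk, bb KK, bb Kk, bb kk}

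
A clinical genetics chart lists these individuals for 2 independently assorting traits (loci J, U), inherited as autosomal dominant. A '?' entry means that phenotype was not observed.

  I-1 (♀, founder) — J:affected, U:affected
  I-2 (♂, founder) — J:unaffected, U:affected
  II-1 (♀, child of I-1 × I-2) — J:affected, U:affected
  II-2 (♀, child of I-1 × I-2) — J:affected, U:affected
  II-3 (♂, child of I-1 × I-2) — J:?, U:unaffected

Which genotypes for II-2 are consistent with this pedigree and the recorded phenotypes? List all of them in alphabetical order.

J/I-1 aff ·: Jj|JJ
J/I-2 un ·: jj
J/II-1 aff I-1×I-2: Jj
J/II-2 aff I-1×I-2: Jj
J/II-3 ? I-1×I-2: jj|Jj
⇒ J over [I-1,I-2,II-1,II-2,II-3]: 3 consistent
U/I-1 aff ·: Uu
U/I-2 aff ·: Uu
U/II-1 aff I-1×I-2: Uu|UU
U/II-2 aff I-1×I-2: Uu|UU
U/II-3 un I-1×I-2: uu
⇒ U over [I-1,I-2,II-1,II-2,II-3]: 4 consistent

II-2 ∈ {Jj UU, Jj Uu}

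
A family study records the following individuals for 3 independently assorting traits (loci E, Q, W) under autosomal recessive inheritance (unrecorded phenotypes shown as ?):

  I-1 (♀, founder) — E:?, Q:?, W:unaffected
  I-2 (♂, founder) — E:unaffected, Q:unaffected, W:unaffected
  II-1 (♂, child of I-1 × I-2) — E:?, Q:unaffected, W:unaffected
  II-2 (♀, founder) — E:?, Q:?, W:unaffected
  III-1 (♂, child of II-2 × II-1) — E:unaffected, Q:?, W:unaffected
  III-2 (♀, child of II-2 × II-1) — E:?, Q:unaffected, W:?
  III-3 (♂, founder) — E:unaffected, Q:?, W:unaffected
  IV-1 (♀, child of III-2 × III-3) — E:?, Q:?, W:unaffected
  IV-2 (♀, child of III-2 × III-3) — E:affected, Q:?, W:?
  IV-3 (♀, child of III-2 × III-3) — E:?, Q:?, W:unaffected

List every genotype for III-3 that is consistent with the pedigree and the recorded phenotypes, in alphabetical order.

E/I-1 ? ·: EE|Ee|ee
E/I-2 un ·: EE|Ee
E/II-1 ? I-1×I-2: EE|Ee|ee
E/II-2 ? ·: EE|Ee|ee
E/III-1 un II-2×II-1: EE|Ee
E/III-2 ? II-2×II-1: Ee|ee
E/III-3 un ·: Ee
E/IV-1 ? III-2×III-3: EE|Ee|ee
E/IV-2 aff III-2×III-3: ee
E/IV-3 ? III-2×III-3: EE|Ee|ee
⇒ E over [I-1,I-2,II-1,II-2,III-1,III-2,III-3,IV-1,IV-2,IV-3]: 437 consistent
Q/I-1 ? ·: QQ|Qq|qq
Q/I-2 un ·: QQ|Qq
Q/II-1 un I-1×I-2: QQ|Qq
Q/II-2 ? ·: QQ|Qq|qq
Q/III-1 ? II-2×II-1: QQ|Qq|qq
Q/III-2 un II-2×II-1: QQ|Qq
Q/III-3 ? ·: QQ|Qq|qq
Q/IV-1 ? III-2×III-3: QQ|Qq|qq
Q/IV-2 ? III-2×III-3: QQ|Qq|qq
Q/IV-3 ? III-2×III-3: QQ|Qq|qq
⇒ Q over [I-1,I-2,II-1,II-2,III-1,III-2,III-3,IV-1,IV-2,IV-3]: 2391 consistent
W/I-1 un ·: WW|Ww
W/I-2 un ·: WW|Ww
W/II-1 un I-1×I-2: WW|Ww
W/II-2 un ·: WW|Ww
W/III-1 un II-2×II-1: WW|Ww
W/III-2 ? II-2×II-1: WW|Ww|ww
W/III-3 un ·: WW|Ww
W/IV-1 un III-2×III-3: WW|Ww
W/IV-2 ? III-2×III-3: WW|Ww|ww
W/IV-3 un III-2×III-3: WW|Ww
⇒ W over [I-1,I-2,II-1,II-2,III-1,III-2,III-3,IV-1,IV-2,IV-3]: 634 consistent

III-3 ∈ {Ee QQ WW, Ee QQ Ww, Ee Qq WW, Ee Qq Ww, Ee qq WW, Ee qq Ww}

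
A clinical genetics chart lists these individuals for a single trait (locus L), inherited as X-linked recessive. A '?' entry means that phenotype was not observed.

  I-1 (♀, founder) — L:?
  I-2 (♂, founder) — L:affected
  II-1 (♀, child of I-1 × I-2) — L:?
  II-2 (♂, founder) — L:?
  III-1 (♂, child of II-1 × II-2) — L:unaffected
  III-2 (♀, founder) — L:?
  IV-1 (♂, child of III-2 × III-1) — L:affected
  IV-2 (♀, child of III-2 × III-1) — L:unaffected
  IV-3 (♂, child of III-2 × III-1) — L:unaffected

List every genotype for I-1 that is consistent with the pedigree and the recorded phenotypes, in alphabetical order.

I-1 ∈ {X^LX^L, X^LX^l}

L/I-1 ? ·: X^LX^L|X^LX^l
L/I-2 aff ·: X^lY
L/II-1 ? I-1×I-2: X^LX^l
L/II-2 ? ·: X^LY|X^lY
L/III-1 un II-1×II-2: X^LY
L/III-2 ? ·: X^LX^l
L/IV-1 aff III-2×III-1: X^lY
L/IV-2 un III-2×III-1: X^LX^L|X^LX^l
L/IV-3 un III-2×III-1: X^LY
⇒ L over [I-1,I-2,II-1,II-2,III-1,III-2,IV-1,IV-2,IV-3]: 8 consistent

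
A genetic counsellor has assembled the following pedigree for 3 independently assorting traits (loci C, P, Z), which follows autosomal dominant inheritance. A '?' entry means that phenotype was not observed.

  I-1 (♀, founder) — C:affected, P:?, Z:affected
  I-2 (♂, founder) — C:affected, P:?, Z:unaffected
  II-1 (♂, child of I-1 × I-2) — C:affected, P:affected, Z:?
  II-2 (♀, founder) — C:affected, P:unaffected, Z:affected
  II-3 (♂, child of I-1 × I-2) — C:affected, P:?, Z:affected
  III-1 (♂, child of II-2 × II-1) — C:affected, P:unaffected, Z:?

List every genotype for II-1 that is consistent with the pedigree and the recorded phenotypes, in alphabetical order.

II-1 ∈ {CC Pp Zz, CC Pp zz, Cc Pp Zz, Cc Pp zz}

C/I-1 aff ·: Cc|CC
C/I-2 aff ·: Cc|CC
C/II-1 aff I-1×I-2: Cc|CC
C/II-2 aff ·: Cc|CC
C/II-3 aff I-1×I-2: Cc|CC
C/III-1 aff II-2×II-1: Cc|CC
⇒ C over [I-1,I-2,II-1,II-2,II-3,III-1]: 45 consistent
P/I-1 ? ·: pp|Pp|PP
P/I-2 ? ·: pp|Pp|PP
P/II-1 aff I-1×I-2: Pp
P/II-2 un ·: pp
P/II-3 ? I-1×I-2: pp|Pp|PP
P/III-1 un II-2×II-1: pp
⇒ P over [I-1,I-2,II-1,II-2,II-3,III-1]: 13 consistent
Z/I-1 aff ·: Zz|ZZ
Z/I-2 un ·: zz
Z/II-1 ? I-1×I-2: zz|Zz
Z/II-2 aff ·: Zz|ZZ
Z/II-3 aff I-1×I-2: Zz
Z/III-1 ? II-2×II-1: zz|Zz|ZZ
⇒ Z over [I-1,I-2,II-1,II-2,II-3,III-1]: 13 consistent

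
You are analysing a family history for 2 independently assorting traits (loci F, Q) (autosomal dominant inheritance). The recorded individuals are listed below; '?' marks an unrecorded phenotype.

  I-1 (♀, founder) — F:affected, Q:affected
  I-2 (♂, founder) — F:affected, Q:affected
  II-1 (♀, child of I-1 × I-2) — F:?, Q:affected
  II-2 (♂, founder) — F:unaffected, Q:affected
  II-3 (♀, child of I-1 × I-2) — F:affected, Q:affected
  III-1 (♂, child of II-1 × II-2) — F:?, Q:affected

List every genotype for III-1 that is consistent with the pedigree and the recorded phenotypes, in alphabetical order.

F/I-1 aff ·: Ff|FF
F/I-2 aff ·: Ff|FF
F/II-1 ? I-1×I-2: ff|Ff|FF
F/II-2 un ·: ff
F/II-3 aff I-1×I-2: Ff|FF
F/III-1 ? II-1×II-2: ff|Ff
⇒ F over [I-1,I-2,II-1,II-2,II-3,III-1]: 21 consistent
Q/I-1 aff ·: Qq|QQ
Q/I-2 aff ·: Qq|QQ
Q/II-1 aff I-1×I-2: Qq|QQ
Q/II-2 aff ·: Qq|QQ
Q/II-3 aff I-1×I-2: Qq|QQ
Q/III-1 aff II-1×II-2: Qq|QQ
⇒ Q over [I-1,I-2,II-1,II-2,II-3,III-1]: 45 consistent

III-1 ∈ {Ff QQ, Ff Qq, ff QQ, ff Qq}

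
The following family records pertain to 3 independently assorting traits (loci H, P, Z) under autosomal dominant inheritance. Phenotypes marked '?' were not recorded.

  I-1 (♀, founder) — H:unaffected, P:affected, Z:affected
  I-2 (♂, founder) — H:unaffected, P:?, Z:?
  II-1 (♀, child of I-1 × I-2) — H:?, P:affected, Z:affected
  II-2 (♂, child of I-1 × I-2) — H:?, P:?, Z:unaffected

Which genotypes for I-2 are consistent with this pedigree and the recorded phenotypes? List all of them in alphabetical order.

I-2 ∈ {hh PP Zz, hh PP zz, hh Pp Zz, hh Pp zz, hh pp Zz, hh pp zz}

H/I-1 un ·: hh
H/I-2 un ·: hh
H/II-1 ? I-1×I-2: hh
H/II-2 ? I-1×I-2: hh
⇒ H over [I-1,I-2,II-1,II-2]: 1 consistent
P/I-1 aff ·: Pp|PP
P/I-2 ? ·: pp|Pp|PP
P/II-1 aff I-1×I-2: Pp|PP
P/II-2 ? I-1×I-2: pp|Pp|PP
⇒ P over [I-1,I-2,II-1,II-2]: 18 consistent
Z/I-1 aff ·: Zz
Z/I-2 ? ·: zz|Zz
Z/II-1 aff I-1×I-2: Zz|ZZ
Z/II-2 un I-1×I-2: zz
⇒ Z over [I-1,I-2,II-1,II-2]: 3 consistent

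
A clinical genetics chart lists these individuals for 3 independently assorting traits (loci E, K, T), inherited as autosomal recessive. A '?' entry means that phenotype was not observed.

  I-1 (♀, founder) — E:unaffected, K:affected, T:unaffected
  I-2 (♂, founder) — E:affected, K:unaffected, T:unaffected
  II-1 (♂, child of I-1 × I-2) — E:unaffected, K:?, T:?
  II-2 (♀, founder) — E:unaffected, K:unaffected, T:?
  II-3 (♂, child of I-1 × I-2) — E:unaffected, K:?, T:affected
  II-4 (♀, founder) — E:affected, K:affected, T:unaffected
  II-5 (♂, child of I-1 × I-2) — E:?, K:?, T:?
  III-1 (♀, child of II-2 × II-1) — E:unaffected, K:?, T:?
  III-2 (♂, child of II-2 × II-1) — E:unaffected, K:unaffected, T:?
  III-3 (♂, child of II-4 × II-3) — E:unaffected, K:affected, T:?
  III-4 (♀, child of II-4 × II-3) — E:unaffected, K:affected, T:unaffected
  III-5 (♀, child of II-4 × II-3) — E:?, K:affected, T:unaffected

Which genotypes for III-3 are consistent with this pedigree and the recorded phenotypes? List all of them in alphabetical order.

E/I-1 un ·: EE|Ee
E/I-2 aff ·: ee
E/II-1 un I-1×I-2: Ee
E/II-2 un ·: EE|Ee
E/II-3 un I-1×I-2: Ee
E/II-4 aff ·: ee
E/II-5 ? I-1×I-2: Ee|ee
E/III-1 un II-2×II-1: EE|Ee
E/III-2 un II-2×II-1: EE|Ee
E/III-3 un II-4×II-3: Ee
E/III-4 un II-4×II-3: Ee
E/III-5 ? II-4×II-3: Ee|ee
⇒ E over [I-1,I-2,II-1,II-2,II-3,II-4,II-5,III-1,III-2,III-3,III-4,III-5]: 48 consistent
K/I-1 aff ·: kk
K/I-2 un ·: KK|Kk
K/II-1 ? I-1×I-2: Kk|kk
K/II-2 un ·: KK|Kk
K/II-3 ? I-1×I-2: Kk|kk
K/II-4 aff ·: kk
K/II-5 ? I-1×I-2: Kk|kk
K/III-1 ? II-2×II-1: KK|Kk|kk
K/III-2 un II-2×II-1: KK|Kk
K/III-3 aff II-4×II-3: kk
K/III-4 aff II-4×II-3: kk
K/III-5 aff II-4×II-3: kk
⇒ K over [I-1,I-2,II-1,II-2,II-3,II-4,II-5,III-1,III-2,III-3,III-4,III-5]: 62 consistent
T/I-1 un ·: Tt
T/I-2 un ·: Tt
T/II-1 ? I-1×I-2: TT|Tt|tt
T/II-2 ? ·: TT|Tt|tt
T/II-3 aff I-1×I-2: tt
T/II-4 un ·: TT|Tt
T/II-5 ? I-1×I-2: TT|Tt|tt
T/III-1 ? II-2×II-1: TT|Tt|tt
T/III-2 ? II-2×II-1: TT|Tt|tt
T/III-3 ? II-4×II-3: Tt|tt
T/III-4 un II-4×II-3: Tt
T/III-5 un II-4×II-3: Tt
⇒ T over [I-1,I-2,II-1,II-2,II-3,II-4,II-5,III-1,III-2,III-3,III-4,III-5]: 261 consistent

III-3 ∈ {Ee kk Tt, Ee kk tt}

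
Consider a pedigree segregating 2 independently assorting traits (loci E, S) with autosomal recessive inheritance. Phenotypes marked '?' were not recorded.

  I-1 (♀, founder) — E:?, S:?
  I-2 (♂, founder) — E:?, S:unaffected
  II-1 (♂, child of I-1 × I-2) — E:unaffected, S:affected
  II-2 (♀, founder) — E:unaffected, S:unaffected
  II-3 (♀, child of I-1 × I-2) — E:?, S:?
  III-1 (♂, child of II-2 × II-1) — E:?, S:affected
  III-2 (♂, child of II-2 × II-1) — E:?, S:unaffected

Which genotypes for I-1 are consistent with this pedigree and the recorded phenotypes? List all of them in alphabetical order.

I-1 ∈ {EE Ss, EE ss, Ee Ss, Ee ss, ee Ss, ee ss}

E/I-1 ? ·: EE|Ee|ee
E/I-2 ? ·: EE|Ee|ee
E/II-1 un I-1×I-2: EE|Ee
E/II-2 un ·: EE|Ee
E/II-3 ? I-1×I-2: EE|Ee|ee
E/III-1 ? II-2×II-1: EE|Ee|ee
E/III-2 ? II-2×II-1: EE|Ee|ee
⇒ E over [I-1,I-2,II-1,II-2,II-3,III-1,III-2]: 209 consistent
S/I-1 ? ·: Ss|ss
S/I-2 un ·: Ss
S/II-1 aff I-1×I-2: ss
S/II-2 un ·: Ss
S/II-3 ? I-1×I-2: SS|Ss|ss
S/III-1 aff II-2×II-1: ss
S/III-2 un II-2×II-1: Ss
⇒ S over [I-1,I-2,II-1,II-2,II-3,III-1,III-2]: 5 consistent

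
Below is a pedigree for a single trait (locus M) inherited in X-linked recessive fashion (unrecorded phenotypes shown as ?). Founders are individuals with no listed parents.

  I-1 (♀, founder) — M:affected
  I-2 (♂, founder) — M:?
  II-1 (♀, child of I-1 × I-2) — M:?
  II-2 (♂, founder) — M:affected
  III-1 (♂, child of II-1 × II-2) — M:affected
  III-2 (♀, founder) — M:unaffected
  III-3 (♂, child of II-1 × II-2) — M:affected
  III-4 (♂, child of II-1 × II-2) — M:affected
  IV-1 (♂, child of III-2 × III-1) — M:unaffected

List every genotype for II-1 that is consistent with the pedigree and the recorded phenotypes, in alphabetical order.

II-1 ∈ {X^MX^m, X^mX^m}

M/I-1 aff ·: X^mX^m
M/I-2 ? ·: X^MY|X^mY
M/II-1 ? I-1×I-2: X^MX^m|X^mX^m
M/II-2 aff ·: X^mY
M/III-1 aff II-1×II-2: X^mY
M/III-2 un ·: X^MX^M|X^MX^m
M/III-3 aff II-1×II-2: X^mY
M/III-4 aff II-1×II-2: X^mY
M/IV-1 un III-2×III-1: X^MY
⇒ M over [I-1,I-2,II-1,II-2,III-1,III-2,III-3,III-4,IV-1]: 4 consistent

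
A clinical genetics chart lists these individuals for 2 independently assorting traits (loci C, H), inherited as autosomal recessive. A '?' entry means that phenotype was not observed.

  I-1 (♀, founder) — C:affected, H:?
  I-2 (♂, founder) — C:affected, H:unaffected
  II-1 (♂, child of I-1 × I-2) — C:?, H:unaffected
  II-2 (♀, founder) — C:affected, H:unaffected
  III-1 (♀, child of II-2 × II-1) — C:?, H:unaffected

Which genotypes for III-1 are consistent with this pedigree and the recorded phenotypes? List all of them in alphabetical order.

III-1 ∈ {cc HH, cc Hh}

C/I-1 aff ·: cc
C/I-2 aff ·: cc
C/II-1 ? I-1×I-2: cc
C/II-2 aff ·: cc
C/III-1 ? II-2×II-1: cc
⇒ C over [I-1,I-2,II-1,II-2,III-1]: 1 consistent
H/I-1 ? ·: HH|Hh|hh
H/I-2 un ·: HH|Hh
H/II-1 un I-1×I-2: HH|Hh
H/II-2 un ·: HH|Hh
H/III-1 un II-2×II-1: HH|Hh
⇒ H over [I-1,I-2,II-1,II-2,III-1]: 32 consistent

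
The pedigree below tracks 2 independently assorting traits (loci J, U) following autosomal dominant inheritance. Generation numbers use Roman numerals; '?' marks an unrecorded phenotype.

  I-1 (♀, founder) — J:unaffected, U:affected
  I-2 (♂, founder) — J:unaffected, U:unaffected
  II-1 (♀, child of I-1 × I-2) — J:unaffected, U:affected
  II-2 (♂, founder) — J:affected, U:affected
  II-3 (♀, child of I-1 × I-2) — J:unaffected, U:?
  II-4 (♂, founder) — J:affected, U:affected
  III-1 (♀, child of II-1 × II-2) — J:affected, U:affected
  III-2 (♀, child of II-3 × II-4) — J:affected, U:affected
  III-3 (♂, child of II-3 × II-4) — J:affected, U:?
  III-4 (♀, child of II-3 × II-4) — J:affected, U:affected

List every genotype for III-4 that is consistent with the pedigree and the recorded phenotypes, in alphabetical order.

III-4 ∈ {Jj UU, Jj Uu}

J/I-1 un ·: jj
J/I-2 un ·: jj
J/II-1 un I-1×I-2: jj
J/II-2 aff ·: Jj|JJ
J/II-3 un I-1×I-2: jj
J/II-4 aff ·: Jj|JJ
J/III-1 aff II-1×II-2: Jj
J/III-2 aff II-3×II-4: Jj
J/III-3 aff II-3×II-4: Jj
J/III-4 aff II-3×II-4: Jj
⇒ J over [I-1,I-2,II-1,II-2,II-3,II-4,III-1,III-2,III-3,III-4]: 4 consistent
U/I-1 aff ·: Uu|UU
U/I-2 un ·: uu
U/II-1 aff I-1×I-2: Uu
U/II-2 aff ·: Uu|UU
U/II-3 ? I-1×I-2: uu|Uu
U/II-4 aff ·: Uu|UU
U/III-1 aff II-1×II-2: Uu|UU
U/III-2 aff II-3×II-4: Uu|UU
U/III-3 ? II-3×II-4: uu|Uu|UU
U/III-4 aff II-3×II-4: Uu|UU
⇒ U over [I-1,I-2,II-1,II-2,II-3,II-4,III-1,III-2,III-3,III-4]: 172 consistent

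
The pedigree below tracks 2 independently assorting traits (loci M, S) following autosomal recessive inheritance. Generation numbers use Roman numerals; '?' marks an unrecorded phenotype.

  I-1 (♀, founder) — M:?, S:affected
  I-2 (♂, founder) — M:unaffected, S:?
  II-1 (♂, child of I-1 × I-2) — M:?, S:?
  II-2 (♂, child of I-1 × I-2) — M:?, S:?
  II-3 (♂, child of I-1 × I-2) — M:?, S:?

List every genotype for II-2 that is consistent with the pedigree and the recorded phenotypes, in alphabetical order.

M/I-1 ? ·: MM|Mm|mm
M/I-2 un ·: MM|Mm
M/II-1 ? I-1×I-2: MM|Mm|mm
M/II-2 ? I-1×I-2: MM|Mm|mm
M/II-3 ? I-1×I-2: MM|Mm|mm
⇒ M over [I-1,I-2,II-1,II-2,II-3]: 53 consistent
S/I-1 aff ·: ss
S/I-2 ? ·: SS|Ss|ss
S/II-1 ? I-1×I-2: Ss|ss
S/II-2 ? I-1×I-2: Ss|ss
S/II-3 ? I-1×I-2: Ss|ss
⇒ S over [I-1,I-2,II-1,II-2,II-3]: 10 consistent

II-2 ∈ {MM Ss, MM ss, Mm Ss, Mm ss, mm Ss, mm ss}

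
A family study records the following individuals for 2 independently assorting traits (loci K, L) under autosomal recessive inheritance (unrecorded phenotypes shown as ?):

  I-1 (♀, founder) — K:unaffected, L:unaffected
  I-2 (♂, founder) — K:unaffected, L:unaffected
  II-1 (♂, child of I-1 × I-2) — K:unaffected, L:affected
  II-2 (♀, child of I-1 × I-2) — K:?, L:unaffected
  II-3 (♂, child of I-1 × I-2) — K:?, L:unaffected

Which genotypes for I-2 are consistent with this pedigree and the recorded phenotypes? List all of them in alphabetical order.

I-2 ∈ {KK Ll, Kk Ll}

K/I-1 un ·: KK|Kk
K/I-2 un ·: KK|Kk
K/II-1 un I-1×I-2: KK|Kk
K/II-2 ? I-1×I-2: KK|Kk|kk
K/II-3 ? I-1×I-2: KK|Kk|kk
⇒ K over [I-1,I-2,II-1,II-2,II-3]: 35 consistent
L/I-1 un ·: Ll
L/I-2 un ·: Ll
L/II-1 aff I-1×I-2: ll
L/II-2 un I-1×I-2: LL|Ll
L/II-3 un I-1×I-2: LL|Ll
⇒ L over [I-1,I-2,II-1,II-2,II-3]: 4 consistent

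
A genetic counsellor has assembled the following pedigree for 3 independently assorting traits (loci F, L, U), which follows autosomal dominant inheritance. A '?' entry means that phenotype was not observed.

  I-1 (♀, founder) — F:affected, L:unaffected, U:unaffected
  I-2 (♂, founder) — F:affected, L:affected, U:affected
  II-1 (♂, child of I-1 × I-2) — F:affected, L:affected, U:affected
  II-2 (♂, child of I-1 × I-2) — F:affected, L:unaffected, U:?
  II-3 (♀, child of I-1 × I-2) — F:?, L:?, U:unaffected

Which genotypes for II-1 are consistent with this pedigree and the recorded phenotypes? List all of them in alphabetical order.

II-1 ∈ {FF Ll Uu, Ff Ll Uu}

F/I-1 aff ·: Ff|FF
F/I-2 aff ·: Ff|FF
F/II-1 aff I-1×I-2: Ff|FF
F/II-2 aff I-1×I-2: Ff|FF
F/II-3 ? I-1×I-2: ff|Ff|FF
⇒ F over [I-1,I-2,II-1,II-2,II-3]: 29 consistent
L/I-1 un ·: ll
L/I-2 aff ·: Ll
L/II-1 aff I-1×I-2: Ll
L/II-2 un I-1×I-2: ll
L/II-3 ? I-1×I-2: ll|Ll
⇒ L over [I-1,I-2,II-1,II-2,II-3]: 2 consistent
U/I-1 un ·: uu
U/I-2 aff ·: Uu
U/II-1 aff I-1×I-2: Uu
U/II-2 ? I-1×I-2: uu|Uu
U/II-3 un I-1×I-2: uu
⇒ U over [I-1,I-2,II-1,II-2,II-3]: 2 consistent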